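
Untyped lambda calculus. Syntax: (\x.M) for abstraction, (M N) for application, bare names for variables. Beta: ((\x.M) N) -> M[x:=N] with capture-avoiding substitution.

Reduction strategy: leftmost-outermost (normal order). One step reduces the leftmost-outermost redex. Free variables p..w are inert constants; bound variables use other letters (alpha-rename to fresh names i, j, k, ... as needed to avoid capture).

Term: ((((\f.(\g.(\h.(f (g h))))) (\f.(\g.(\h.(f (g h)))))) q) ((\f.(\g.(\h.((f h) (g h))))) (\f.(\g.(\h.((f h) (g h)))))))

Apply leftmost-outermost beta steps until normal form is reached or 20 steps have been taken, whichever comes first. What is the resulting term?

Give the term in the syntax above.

Answer: (\g.(\h.((q (\g.(\h.(\i.((h i) ((g h) i)))))) (g h))))

Derivation:
Step 0: ((((\f.(\g.(\h.(f (g h))))) (\f.(\g.(\h.(f (g h)))))) q) ((\f.(\g.(\h.((f h) (g h))))) (\f.(\g.(\h.((f h) (g h)))))))
Step 1: (((\g.(\h.((\f.(\g.(\h.(f (g h))))) (g h)))) q) ((\f.(\g.(\h.((f h) (g h))))) (\f.(\g.(\h.((f h) (g h)))))))
Step 2: ((\h.((\f.(\g.(\h.(f (g h))))) (q h))) ((\f.(\g.(\h.((f h) (g h))))) (\f.(\g.(\h.((f h) (g h)))))))
Step 3: ((\f.(\g.(\h.(f (g h))))) (q ((\f.(\g.(\h.((f h) (g h))))) (\f.(\g.(\h.((f h) (g h))))))))
Step 4: (\g.(\h.((q ((\f.(\g.(\h.((f h) (g h))))) (\f.(\g.(\h.((f h) (g h))))))) (g h))))
Step 5: (\g.(\h.((q (\g.(\h.(((\f.(\g.(\h.((f h) (g h))))) h) (g h))))) (g h))))
Step 6: (\g.(\h.((q (\g.(\h.((\g.(\i.((h i) (g i)))) (g h))))) (g h))))
Step 7: (\g.(\h.((q (\g.(\h.(\i.((h i) ((g h) i)))))) (g h))))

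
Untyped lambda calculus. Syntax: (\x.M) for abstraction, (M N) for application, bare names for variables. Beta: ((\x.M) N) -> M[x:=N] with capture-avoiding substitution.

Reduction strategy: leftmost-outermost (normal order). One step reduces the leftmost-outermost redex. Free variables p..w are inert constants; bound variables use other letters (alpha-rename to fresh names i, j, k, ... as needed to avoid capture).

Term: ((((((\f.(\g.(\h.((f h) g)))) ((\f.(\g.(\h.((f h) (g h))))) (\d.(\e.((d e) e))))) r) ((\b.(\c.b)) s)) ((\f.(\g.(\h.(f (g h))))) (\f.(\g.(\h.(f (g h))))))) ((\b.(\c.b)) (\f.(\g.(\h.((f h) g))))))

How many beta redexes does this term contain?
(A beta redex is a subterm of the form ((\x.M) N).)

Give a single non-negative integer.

Term: ((((((\f.(\g.(\h.((f h) g)))) ((\f.(\g.(\h.((f h) (g h))))) (\d.(\e.((d e) e))))) r) ((\b.(\c.b)) s)) ((\f.(\g.(\h.(f (g h))))) (\f.(\g.(\h.(f (g h))))))) ((\b.(\c.b)) (\f.(\g.(\h.((f h) g))))))
  Redex: ((\f.(\g.(\h.((f h) g)))) ((\f.(\g.(\h.((f h) (g h))))) (\d.(\e.((d e) e)))))
  Redex: ((\f.(\g.(\h.((f h) (g h))))) (\d.(\e.((d e) e))))
  Redex: ((\b.(\c.b)) s)
  Redex: ((\f.(\g.(\h.(f (g h))))) (\f.(\g.(\h.(f (g h))))))
  Redex: ((\b.(\c.b)) (\f.(\g.(\h.((f h) g)))))
Total redexes: 5

Answer: 5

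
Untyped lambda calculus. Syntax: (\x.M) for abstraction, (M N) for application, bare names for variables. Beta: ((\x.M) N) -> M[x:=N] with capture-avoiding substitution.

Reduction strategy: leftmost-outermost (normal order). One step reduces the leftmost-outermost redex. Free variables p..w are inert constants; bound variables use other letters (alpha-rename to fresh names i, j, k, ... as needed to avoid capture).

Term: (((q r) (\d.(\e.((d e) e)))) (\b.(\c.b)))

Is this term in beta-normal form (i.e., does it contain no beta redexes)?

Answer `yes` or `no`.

Answer: yes

Derivation:
Term: (((q r) (\d.(\e.((d e) e)))) (\b.(\c.b)))
No beta redexes found.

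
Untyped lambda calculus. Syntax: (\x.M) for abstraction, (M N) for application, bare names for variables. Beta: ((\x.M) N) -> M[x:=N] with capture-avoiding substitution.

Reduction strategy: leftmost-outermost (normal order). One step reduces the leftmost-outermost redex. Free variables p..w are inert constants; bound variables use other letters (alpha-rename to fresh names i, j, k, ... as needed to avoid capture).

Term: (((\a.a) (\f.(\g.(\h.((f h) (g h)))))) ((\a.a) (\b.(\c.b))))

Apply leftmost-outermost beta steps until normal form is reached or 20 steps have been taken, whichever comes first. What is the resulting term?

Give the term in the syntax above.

Step 0: (((\a.a) (\f.(\g.(\h.((f h) (g h)))))) ((\a.a) (\b.(\c.b))))
Step 1: ((\f.(\g.(\h.((f h) (g h))))) ((\a.a) (\b.(\c.b))))
Step 2: (\g.(\h.((((\a.a) (\b.(\c.b))) h) (g h))))
Step 3: (\g.(\h.(((\b.(\c.b)) h) (g h))))
Step 4: (\g.(\h.((\c.h) (g h))))
Step 5: (\g.(\h.h))

Answer: (\g.(\h.h))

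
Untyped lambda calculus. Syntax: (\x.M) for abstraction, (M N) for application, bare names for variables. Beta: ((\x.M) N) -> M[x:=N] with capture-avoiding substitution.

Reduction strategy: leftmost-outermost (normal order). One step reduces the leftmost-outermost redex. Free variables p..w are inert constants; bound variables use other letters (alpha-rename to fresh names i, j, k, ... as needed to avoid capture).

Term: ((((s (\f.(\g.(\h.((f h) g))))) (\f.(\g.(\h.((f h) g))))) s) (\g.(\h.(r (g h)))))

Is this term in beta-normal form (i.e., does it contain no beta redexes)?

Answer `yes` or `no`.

Term: ((((s (\f.(\g.(\h.((f h) g))))) (\f.(\g.(\h.((f h) g))))) s) (\g.(\h.(r (g h)))))
No beta redexes found.

Answer: yes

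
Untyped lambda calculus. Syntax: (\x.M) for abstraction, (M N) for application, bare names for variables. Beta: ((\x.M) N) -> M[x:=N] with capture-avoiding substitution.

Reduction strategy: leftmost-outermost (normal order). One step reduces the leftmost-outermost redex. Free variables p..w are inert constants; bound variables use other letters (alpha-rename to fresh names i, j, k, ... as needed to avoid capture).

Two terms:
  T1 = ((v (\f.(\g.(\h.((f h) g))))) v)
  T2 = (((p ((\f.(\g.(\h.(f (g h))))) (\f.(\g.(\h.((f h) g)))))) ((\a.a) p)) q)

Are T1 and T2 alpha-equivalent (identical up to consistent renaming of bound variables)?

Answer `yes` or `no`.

Term 1: ((v (\f.(\g.(\h.((f h) g))))) v)
Term 2: (((p ((\f.(\g.(\h.(f (g h))))) (\f.(\g.(\h.((f h) g)))))) ((\a.a) p)) q)
Alpha-equivalence: compare structure up to binder renaming.
Result: False

Answer: no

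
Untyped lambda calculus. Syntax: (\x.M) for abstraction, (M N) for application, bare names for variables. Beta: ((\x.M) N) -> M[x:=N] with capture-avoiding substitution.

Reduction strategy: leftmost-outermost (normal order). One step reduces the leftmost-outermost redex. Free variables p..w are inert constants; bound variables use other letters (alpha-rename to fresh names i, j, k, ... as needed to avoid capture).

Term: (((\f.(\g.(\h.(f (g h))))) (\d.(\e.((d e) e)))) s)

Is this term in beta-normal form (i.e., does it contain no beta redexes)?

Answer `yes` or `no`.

Term: (((\f.(\g.(\h.(f (g h))))) (\d.(\e.((d e) e)))) s)
Found 1 beta redex(es).

Answer: no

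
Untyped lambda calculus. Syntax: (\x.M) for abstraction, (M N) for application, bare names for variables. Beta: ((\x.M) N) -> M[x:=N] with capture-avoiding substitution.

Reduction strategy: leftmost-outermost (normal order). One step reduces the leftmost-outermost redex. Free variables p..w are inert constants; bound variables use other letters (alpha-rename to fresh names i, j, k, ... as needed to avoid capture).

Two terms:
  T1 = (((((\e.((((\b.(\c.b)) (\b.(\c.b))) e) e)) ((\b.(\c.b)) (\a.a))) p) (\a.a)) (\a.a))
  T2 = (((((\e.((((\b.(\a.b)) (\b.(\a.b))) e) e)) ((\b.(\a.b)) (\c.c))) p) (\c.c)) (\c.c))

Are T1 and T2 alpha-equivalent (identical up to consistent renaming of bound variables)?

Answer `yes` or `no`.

Term 1: (((((\e.((((\b.(\c.b)) (\b.(\c.b))) e) e)) ((\b.(\c.b)) (\a.a))) p) (\a.a)) (\a.a))
Term 2: (((((\e.((((\b.(\a.b)) (\b.(\a.b))) e) e)) ((\b.(\a.b)) (\c.c))) p) (\c.c)) (\c.c))
Alpha-equivalence: compare structure up to binder renaming.
Result: True

Answer: yes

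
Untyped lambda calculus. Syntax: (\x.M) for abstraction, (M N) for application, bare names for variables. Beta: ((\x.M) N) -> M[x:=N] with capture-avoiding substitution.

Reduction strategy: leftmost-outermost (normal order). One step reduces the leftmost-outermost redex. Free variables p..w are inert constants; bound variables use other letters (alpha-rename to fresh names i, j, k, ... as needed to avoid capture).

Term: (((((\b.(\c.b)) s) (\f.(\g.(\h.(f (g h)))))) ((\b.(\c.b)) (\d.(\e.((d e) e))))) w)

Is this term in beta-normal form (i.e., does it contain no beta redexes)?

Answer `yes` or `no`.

Term: (((((\b.(\c.b)) s) (\f.(\g.(\h.(f (g h)))))) ((\b.(\c.b)) (\d.(\e.((d e) e))))) w)
Found 2 beta redex(es).

Answer: no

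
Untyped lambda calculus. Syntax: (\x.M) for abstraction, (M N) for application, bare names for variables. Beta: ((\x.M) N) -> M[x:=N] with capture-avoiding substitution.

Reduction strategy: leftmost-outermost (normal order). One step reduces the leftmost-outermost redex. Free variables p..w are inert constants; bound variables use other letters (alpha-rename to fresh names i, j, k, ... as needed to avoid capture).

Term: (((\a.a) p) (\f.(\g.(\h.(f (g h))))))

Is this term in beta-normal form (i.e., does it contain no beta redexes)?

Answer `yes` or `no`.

Term: (((\a.a) p) (\f.(\g.(\h.(f (g h))))))
Found 1 beta redex(es).

Answer: no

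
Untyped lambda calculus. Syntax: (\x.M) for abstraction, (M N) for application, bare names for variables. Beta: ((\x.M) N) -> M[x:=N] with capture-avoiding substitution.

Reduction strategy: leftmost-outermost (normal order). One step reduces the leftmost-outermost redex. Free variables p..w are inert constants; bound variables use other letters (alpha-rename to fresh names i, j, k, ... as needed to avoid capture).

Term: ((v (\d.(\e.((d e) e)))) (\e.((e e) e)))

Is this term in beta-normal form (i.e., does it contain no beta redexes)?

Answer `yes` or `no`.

Answer: yes

Derivation:
Term: ((v (\d.(\e.((d e) e)))) (\e.((e e) e)))
No beta redexes found.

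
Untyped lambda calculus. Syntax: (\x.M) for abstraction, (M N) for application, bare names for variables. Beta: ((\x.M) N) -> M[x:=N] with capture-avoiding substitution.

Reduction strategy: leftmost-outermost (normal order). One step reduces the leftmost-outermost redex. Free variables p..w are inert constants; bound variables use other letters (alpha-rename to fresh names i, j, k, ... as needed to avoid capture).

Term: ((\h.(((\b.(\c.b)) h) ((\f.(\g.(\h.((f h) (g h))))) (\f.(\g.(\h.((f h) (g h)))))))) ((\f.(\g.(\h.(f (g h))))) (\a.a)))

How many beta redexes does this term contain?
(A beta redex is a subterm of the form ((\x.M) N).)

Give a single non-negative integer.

Answer: 4

Derivation:
Term: ((\h.(((\b.(\c.b)) h) ((\f.(\g.(\h.((f h) (g h))))) (\f.(\g.(\h.((f h) (g h)))))))) ((\f.(\g.(\h.(f (g h))))) (\a.a)))
  Redex: ((\h.(((\b.(\c.b)) h) ((\f.(\g.(\h.((f h) (g h))))) (\f.(\g.(\h.((f h) (g h)))))))) ((\f.(\g.(\h.(f (g h))))) (\a.a)))
  Redex: ((\b.(\c.b)) h)
  Redex: ((\f.(\g.(\h.((f h) (g h))))) (\f.(\g.(\h.((f h) (g h))))))
  Redex: ((\f.(\g.(\h.(f (g h))))) (\a.a))
Total redexes: 4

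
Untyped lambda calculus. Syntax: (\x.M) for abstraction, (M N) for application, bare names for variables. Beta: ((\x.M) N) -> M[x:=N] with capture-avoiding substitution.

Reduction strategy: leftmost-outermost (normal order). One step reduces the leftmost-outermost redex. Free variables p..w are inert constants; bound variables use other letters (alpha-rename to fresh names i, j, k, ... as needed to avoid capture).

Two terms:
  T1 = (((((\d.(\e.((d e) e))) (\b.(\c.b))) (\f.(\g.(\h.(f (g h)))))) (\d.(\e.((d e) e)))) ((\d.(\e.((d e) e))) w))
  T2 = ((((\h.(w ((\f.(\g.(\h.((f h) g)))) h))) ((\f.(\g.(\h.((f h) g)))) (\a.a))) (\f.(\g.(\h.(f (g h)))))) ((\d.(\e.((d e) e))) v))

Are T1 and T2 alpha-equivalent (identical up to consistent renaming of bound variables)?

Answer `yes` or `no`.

Term 1: (((((\d.(\e.((d e) e))) (\b.(\c.b))) (\f.(\g.(\h.(f (g h)))))) (\d.(\e.((d e) e)))) ((\d.(\e.((d e) e))) w))
Term 2: ((((\h.(w ((\f.(\g.(\h.((f h) g)))) h))) ((\f.(\g.(\h.((f h) g)))) (\a.a))) (\f.(\g.(\h.(f (g h)))))) ((\d.(\e.((d e) e))) v))
Alpha-equivalence: compare structure up to binder renaming.
Result: False

Answer: no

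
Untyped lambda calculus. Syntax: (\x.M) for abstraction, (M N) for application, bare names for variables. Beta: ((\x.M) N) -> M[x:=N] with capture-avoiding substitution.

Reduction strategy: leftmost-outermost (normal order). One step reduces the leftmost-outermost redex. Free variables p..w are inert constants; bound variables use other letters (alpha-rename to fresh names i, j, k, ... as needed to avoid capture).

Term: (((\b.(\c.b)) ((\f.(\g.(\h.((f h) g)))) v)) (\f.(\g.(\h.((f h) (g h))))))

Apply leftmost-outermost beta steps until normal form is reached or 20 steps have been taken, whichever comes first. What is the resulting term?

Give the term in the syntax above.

Step 0: (((\b.(\c.b)) ((\f.(\g.(\h.((f h) g)))) v)) (\f.(\g.(\h.((f h) (g h))))))
Step 1: ((\c.((\f.(\g.(\h.((f h) g)))) v)) (\f.(\g.(\h.((f h) (g h))))))
Step 2: ((\f.(\g.(\h.((f h) g)))) v)
Step 3: (\g.(\h.((v h) g)))

Answer: (\g.(\h.((v h) g)))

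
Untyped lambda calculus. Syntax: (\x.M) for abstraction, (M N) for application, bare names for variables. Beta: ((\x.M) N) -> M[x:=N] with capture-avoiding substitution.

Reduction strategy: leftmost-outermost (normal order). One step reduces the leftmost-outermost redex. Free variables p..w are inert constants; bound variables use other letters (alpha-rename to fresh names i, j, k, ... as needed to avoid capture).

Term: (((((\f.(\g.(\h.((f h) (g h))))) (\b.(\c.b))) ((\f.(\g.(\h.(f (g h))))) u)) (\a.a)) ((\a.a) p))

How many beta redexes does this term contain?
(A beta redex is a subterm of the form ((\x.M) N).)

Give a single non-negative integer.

Answer: 3

Derivation:
Term: (((((\f.(\g.(\h.((f h) (g h))))) (\b.(\c.b))) ((\f.(\g.(\h.(f (g h))))) u)) (\a.a)) ((\a.a) p))
  Redex: ((\f.(\g.(\h.((f h) (g h))))) (\b.(\c.b)))
  Redex: ((\f.(\g.(\h.(f (g h))))) u)
  Redex: ((\a.a) p)
Total redexes: 3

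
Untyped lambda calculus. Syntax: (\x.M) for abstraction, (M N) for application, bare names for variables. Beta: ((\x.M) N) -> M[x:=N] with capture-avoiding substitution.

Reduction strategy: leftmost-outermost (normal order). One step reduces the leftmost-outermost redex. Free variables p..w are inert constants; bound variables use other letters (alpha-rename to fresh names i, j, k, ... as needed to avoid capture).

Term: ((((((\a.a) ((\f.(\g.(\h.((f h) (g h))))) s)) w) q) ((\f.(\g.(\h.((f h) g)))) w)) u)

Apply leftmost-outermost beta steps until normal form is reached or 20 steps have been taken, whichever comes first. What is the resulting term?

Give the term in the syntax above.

Answer: ((((s q) (w q)) (\g.(\h.((w h) g)))) u)

Derivation:
Step 0: ((((((\a.a) ((\f.(\g.(\h.((f h) (g h))))) s)) w) q) ((\f.(\g.(\h.((f h) g)))) w)) u)
Step 1: ((((((\f.(\g.(\h.((f h) (g h))))) s) w) q) ((\f.(\g.(\h.((f h) g)))) w)) u)
Step 2: (((((\g.(\h.((s h) (g h)))) w) q) ((\f.(\g.(\h.((f h) g)))) w)) u)
Step 3: ((((\h.((s h) (w h))) q) ((\f.(\g.(\h.((f h) g)))) w)) u)
Step 4: ((((s q) (w q)) ((\f.(\g.(\h.((f h) g)))) w)) u)
Step 5: ((((s q) (w q)) (\g.(\h.((w h) g)))) u)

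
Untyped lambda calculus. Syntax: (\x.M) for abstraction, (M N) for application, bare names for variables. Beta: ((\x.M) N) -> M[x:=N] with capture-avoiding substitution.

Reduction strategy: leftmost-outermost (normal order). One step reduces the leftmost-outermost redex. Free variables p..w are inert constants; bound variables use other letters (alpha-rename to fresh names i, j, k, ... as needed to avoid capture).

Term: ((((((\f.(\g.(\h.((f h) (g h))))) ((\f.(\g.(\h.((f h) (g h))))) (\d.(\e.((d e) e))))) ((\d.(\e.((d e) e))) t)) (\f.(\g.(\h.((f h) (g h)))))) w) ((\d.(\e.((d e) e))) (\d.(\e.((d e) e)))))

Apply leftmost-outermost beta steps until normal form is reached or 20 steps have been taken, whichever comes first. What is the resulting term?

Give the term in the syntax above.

Answer: ((((((t (\f.(\g.(\h.((f h) (g h)))))) (\f.(\g.(\h.((f h) (g h)))))) (\g.(\h.((((t (\f.(\g.(\h.((f h) (g h)))))) (\f.(\g.(\h.((f h) (g h)))))) h) (g h))))) (\g.(\h.((((t (\f.(\g.(\h.((f h) (g h)))))) (\f.(\g.(\h.((f h) (g h)))))) h) (g h))))) w) (\e.((e e) e)))

Derivation:
Step 0: ((((((\f.(\g.(\h.((f h) (g h))))) ((\f.(\g.(\h.((f h) (g h))))) (\d.(\e.((d e) e))))) ((\d.(\e.((d e) e))) t)) (\f.(\g.(\h.((f h) (g h)))))) w) ((\d.(\e.((d e) e))) (\d.(\e.((d e) e)))))
Step 1: (((((\g.(\h.((((\f.(\g.(\h.((f h) (g h))))) (\d.(\e.((d e) e)))) h) (g h)))) ((\d.(\e.((d e) e))) t)) (\f.(\g.(\h.((f h) (g h)))))) w) ((\d.(\e.((d e) e))) (\d.(\e.((d e) e)))))
Step 2: ((((\h.((((\f.(\g.(\h.((f h) (g h))))) (\d.(\e.((d e) e)))) h) (((\d.(\e.((d e) e))) t) h))) (\f.(\g.(\h.((f h) (g h)))))) w) ((\d.(\e.((d e) e))) (\d.(\e.((d e) e)))))
Step 3: ((((((\f.(\g.(\h.((f h) (g h))))) (\d.(\e.((d e) e)))) (\f.(\g.(\h.((f h) (g h)))))) (((\d.(\e.((d e) e))) t) (\f.(\g.(\h.((f h) (g h))))))) w) ((\d.(\e.((d e) e))) (\d.(\e.((d e) e)))))
Step 4: (((((\g.(\h.(((\d.(\e.((d e) e))) h) (g h)))) (\f.(\g.(\h.((f h) (g h)))))) (((\d.(\e.((d e) e))) t) (\f.(\g.(\h.((f h) (g h))))))) w) ((\d.(\e.((d e) e))) (\d.(\e.((d e) e)))))
Step 5: ((((\h.(((\d.(\e.((d e) e))) h) ((\f.(\g.(\h.((f h) (g h))))) h))) (((\d.(\e.((d e) e))) t) (\f.(\g.(\h.((f h) (g h))))))) w) ((\d.(\e.((d e) e))) (\d.(\e.((d e) e)))))
Step 6: (((((\d.(\e.((d e) e))) (((\d.(\e.((d e) e))) t) (\f.(\g.(\h.((f h) (g h))))))) ((\f.(\g.(\h.((f h) (g h))))) (((\d.(\e.((d e) e))) t) (\f.(\g.(\h.((f h) (g h)))))))) w) ((\d.(\e.((d e) e))) (\d.(\e.((d e) e)))))
Step 7: ((((\e.(((((\d.(\e.((d e) e))) t) (\f.(\g.(\h.((f h) (g h)))))) e) e)) ((\f.(\g.(\h.((f h) (g h))))) (((\d.(\e.((d e) e))) t) (\f.(\g.(\h.((f h) (g h)))))))) w) ((\d.(\e.((d e) e))) (\d.(\e.((d e) e)))))
Step 8: (((((((\d.(\e.((d e) e))) t) (\f.(\g.(\h.((f h) (g h)))))) ((\f.(\g.(\h.((f h) (g h))))) (((\d.(\e.((d e) e))) t) (\f.(\g.(\h.((f h) (g h)))))))) ((\f.(\g.(\h.((f h) (g h))))) (((\d.(\e.((d e) e))) t) (\f.(\g.(\h.((f h) (g h)))))))) w) ((\d.(\e.((d e) e))) (\d.(\e.((d e) e)))))
Step 9: ((((((\e.((t e) e)) (\f.(\g.(\h.((f h) (g h)))))) ((\f.(\g.(\h.((f h) (g h))))) (((\d.(\e.((d e) e))) t) (\f.(\g.(\h.((f h) (g h)))))))) ((\f.(\g.(\h.((f h) (g h))))) (((\d.(\e.((d e) e))) t) (\f.(\g.(\h.((f h) (g h)))))))) w) ((\d.(\e.((d e) e))) (\d.(\e.((d e) e)))))
Step 10: ((((((t (\f.(\g.(\h.((f h) (g h)))))) (\f.(\g.(\h.((f h) (g h)))))) ((\f.(\g.(\h.((f h) (g h))))) (((\d.(\e.((d e) e))) t) (\f.(\g.(\h.((f h) (g h)))))))) ((\f.(\g.(\h.((f h) (g h))))) (((\d.(\e.((d e) e))) t) (\f.(\g.(\h.((f h) (g h)))))))) w) ((\d.(\e.((d e) e))) (\d.(\e.((d e) e)))))
Step 11: ((((((t (\f.(\g.(\h.((f h) (g h)))))) (\f.(\g.(\h.((f h) (g h)))))) (\g.(\h.(((((\d.(\e.((d e) e))) t) (\f.(\g.(\h.((f h) (g h)))))) h) (g h))))) ((\f.(\g.(\h.((f h) (g h))))) (((\d.(\e.((d e) e))) t) (\f.(\g.(\h.((f h) (g h)))))))) w) ((\d.(\e.((d e) e))) (\d.(\e.((d e) e)))))
Step 12: ((((((t (\f.(\g.(\h.((f h) (g h)))))) (\f.(\g.(\h.((f h) (g h)))))) (\g.(\h.((((\e.((t e) e)) (\f.(\g.(\h.((f h) (g h)))))) h) (g h))))) ((\f.(\g.(\h.((f h) (g h))))) (((\d.(\e.((d e) e))) t) (\f.(\g.(\h.((f h) (g h)))))))) w) ((\d.(\e.((d e) e))) (\d.(\e.((d e) e)))))
Step 13: ((((((t (\f.(\g.(\h.((f h) (g h)))))) (\f.(\g.(\h.((f h) (g h)))))) (\g.(\h.((((t (\f.(\g.(\h.((f h) (g h)))))) (\f.(\g.(\h.((f h) (g h)))))) h) (g h))))) ((\f.(\g.(\h.((f h) (g h))))) (((\d.(\e.((d e) e))) t) (\f.(\g.(\h.((f h) (g h)))))))) w) ((\d.(\e.((d e) e))) (\d.(\e.((d e) e)))))
Step 14: ((((((t (\f.(\g.(\h.((f h) (g h)))))) (\f.(\g.(\h.((f h) (g h)))))) (\g.(\h.((((t (\f.(\g.(\h.((f h) (g h)))))) (\f.(\g.(\h.((f h) (g h)))))) h) (g h))))) (\g.(\h.(((((\d.(\e.((d e) e))) t) (\f.(\g.(\h.((f h) (g h)))))) h) (g h))))) w) ((\d.(\e.((d e) e))) (\d.(\e.((d e) e)))))
Step 15: ((((((t (\f.(\g.(\h.((f h) (g h)))))) (\f.(\g.(\h.((f h) (g h)))))) (\g.(\h.((((t (\f.(\g.(\h.((f h) (g h)))))) (\f.(\g.(\h.((f h) (g h)))))) h) (g h))))) (\g.(\h.((((\e.((t e) e)) (\f.(\g.(\h.((f h) (g h)))))) h) (g h))))) w) ((\d.(\e.((d e) e))) (\d.(\e.((d e) e)))))
Step 16: ((((((t (\f.(\g.(\h.((f h) (g h)))))) (\f.(\g.(\h.((f h) (g h)))))) (\g.(\h.((((t (\f.(\g.(\h.((f h) (g h)))))) (\f.(\g.(\h.((f h) (g h)))))) h) (g h))))) (\g.(\h.((((t (\f.(\g.(\h.((f h) (g h)))))) (\f.(\g.(\h.((f h) (g h)))))) h) (g h))))) w) ((\d.(\e.((d e) e))) (\d.(\e.((d e) e)))))
Step 17: ((((((t (\f.(\g.(\h.((f h) (g h)))))) (\f.(\g.(\h.((f h) (g h)))))) (\g.(\h.((((t (\f.(\g.(\h.((f h) (g h)))))) (\f.(\g.(\h.((f h) (g h)))))) h) (g h))))) (\g.(\h.((((t (\f.(\g.(\h.((f h) (g h)))))) (\f.(\g.(\h.((f h) (g h)))))) h) (g h))))) w) (\e.(((\d.(\e.((d e) e))) e) e)))
Step 18: ((((((t (\f.(\g.(\h.((f h) (g h)))))) (\f.(\g.(\h.((f h) (g h)))))) (\g.(\h.((((t (\f.(\g.(\h.((f h) (g h)))))) (\f.(\g.(\h.((f h) (g h)))))) h) (g h))))) (\g.(\h.((((t (\f.(\g.(\h.((f h) (g h)))))) (\f.(\g.(\h.((f h) (g h)))))) h) (g h))))) w) (\e.((\i.((e i) i)) e)))
Step 19: ((((((t (\f.(\g.(\h.((f h) (g h)))))) (\f.(\g.(\h.((f h) (g h)))))) (\g.(\h.((((t (\f.(\g.(\h.((f h) (g h)))))) (\f.(\g.(\h.((f h) (g h)))))) h) (g h))))) (\g.(\h.((((t (\f.(\g.(\h.((f h) (g h)))))) (\f.(\g.(\h.((f h) (g h)))))) h) (g h))))) w) (\e.((e e) e)))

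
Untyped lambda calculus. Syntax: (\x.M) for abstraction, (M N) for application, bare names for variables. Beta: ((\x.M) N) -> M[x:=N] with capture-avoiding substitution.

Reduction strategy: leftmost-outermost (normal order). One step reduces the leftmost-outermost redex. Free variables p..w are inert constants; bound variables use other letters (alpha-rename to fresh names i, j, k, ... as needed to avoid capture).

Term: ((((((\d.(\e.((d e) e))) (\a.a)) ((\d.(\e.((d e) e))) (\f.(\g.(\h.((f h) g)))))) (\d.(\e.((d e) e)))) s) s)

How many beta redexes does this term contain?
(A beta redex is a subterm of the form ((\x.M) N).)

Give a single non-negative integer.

Term: ((((((\d.(\e.((d e) e))) (\a.a)) ((\d.(\e.((d e) e))) (\f.(\g.(\h.((f h) g)))))) (\d.(\e.((d e) e)))) s) s)
  Redex: ((\d.(\e.((d e) e))) (\a.a))
  Redex: ((\d.(\e.((d e) e))) (\f.(\g.(\h.((f h) g)))))
Total redexes: 2

Answer: 2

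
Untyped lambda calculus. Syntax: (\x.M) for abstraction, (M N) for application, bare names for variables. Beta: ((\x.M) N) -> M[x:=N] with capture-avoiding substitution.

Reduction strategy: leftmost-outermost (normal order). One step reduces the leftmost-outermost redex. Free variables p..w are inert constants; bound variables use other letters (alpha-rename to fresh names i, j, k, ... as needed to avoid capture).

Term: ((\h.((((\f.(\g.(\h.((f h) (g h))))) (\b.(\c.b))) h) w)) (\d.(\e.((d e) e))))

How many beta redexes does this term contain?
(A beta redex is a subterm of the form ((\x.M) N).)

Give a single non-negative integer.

Term: ((\h.((((\f.(\g.(\h.((f h) (g h))))) (\b.(\c.b))) h) w)) (\d.(\e.((d e) e))))
  Redex: ((\h.((((\f.(\g.(\h.((f h) (g h))))) (\b.(\c.b))) h) w)) (\d.(\e.((d e) e))))
  Redex: ((\f.(\g.(\h.((f h) (g h))))) (\b.(\c.b)))
Total redexes: 2

Answer: 2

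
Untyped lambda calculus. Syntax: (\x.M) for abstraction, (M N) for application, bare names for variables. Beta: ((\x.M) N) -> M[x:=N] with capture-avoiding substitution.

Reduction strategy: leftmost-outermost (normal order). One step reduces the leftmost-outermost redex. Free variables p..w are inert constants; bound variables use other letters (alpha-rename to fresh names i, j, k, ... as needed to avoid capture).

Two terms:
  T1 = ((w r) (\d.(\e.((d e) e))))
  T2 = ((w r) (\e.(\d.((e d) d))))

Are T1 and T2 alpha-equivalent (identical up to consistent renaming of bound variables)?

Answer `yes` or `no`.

Term 1: ((w r) (\d.(\e.((d e) e))))
Term 2: ((w r) (\e.(\d.((e d) d))))
Alpha-equivalence: compare structure up to binder renaming.
Result: True

Answer: yes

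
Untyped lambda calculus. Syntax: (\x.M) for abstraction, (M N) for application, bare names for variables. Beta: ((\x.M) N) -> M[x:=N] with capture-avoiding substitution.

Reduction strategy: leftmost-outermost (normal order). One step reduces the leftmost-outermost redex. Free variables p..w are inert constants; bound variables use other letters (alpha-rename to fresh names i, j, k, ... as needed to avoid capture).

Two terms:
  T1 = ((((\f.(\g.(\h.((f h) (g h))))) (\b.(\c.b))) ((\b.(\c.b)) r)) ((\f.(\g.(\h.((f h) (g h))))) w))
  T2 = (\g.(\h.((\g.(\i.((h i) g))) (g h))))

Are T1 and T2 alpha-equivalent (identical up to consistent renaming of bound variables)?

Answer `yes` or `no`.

Term 1: ((((\f.(\g.(\h.((f h) (g h))))) (\b.(\c.b))) ((\b.(\c.b)) r)) ((\f.(\g.(\h.((f h) (g h))))) w))
Term 2: (\g.(\h.((\g.(\i.((h i) g))) (g h))))
Alpha-equivalence: compare structure up to binder renaming.
Result: False

Answer: no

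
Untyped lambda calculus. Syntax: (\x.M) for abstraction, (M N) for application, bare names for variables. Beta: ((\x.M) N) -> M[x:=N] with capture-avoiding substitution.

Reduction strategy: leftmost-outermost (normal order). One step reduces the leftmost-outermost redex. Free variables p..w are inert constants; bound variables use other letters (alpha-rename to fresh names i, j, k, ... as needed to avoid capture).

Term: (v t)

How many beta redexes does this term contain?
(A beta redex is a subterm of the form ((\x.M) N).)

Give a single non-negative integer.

Answer: 0

Derivation:
Term: (v t)
  (no redexes)
Total redexes: 0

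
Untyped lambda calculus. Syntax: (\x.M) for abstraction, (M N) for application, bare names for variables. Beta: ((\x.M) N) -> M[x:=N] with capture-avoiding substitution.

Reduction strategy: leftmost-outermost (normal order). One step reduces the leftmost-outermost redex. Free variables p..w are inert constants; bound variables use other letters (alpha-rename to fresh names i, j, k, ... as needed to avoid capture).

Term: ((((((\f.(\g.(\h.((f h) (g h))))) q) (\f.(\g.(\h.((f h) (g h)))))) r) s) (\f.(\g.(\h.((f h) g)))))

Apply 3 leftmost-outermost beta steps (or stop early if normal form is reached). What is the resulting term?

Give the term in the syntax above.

Step 0: ((((((\f.(\g.(\h.((f h) (g h))))) q) (\f.(\g.(\h.((f h) (g h)))))) r) s) (\f.(\g.(\h.((f h) g)))))
Step 1: (((((\g.(\h.((q h) (g h)))) (\f.(\g.(\h.((f h) (g h)))))) r) s) (\f.(\g.(\h.((f h) g)))))
Step 2: ((((\h.((q h) ((\f.(\g.(\h.((f h) (g h))))) h))) r) s) (\f.(\g.(\h.((f h) g)))))
Step 3: ((((q r) ((\f.(\g.(\h.((f h) (g h))))) r)) s) (\f.(\g.(\h.((f h) g)))))

Answer: ((((q r) ((\f.(\g.(\h.((f h) (g h))))) r)) s) (\f.(\g.(\h.((f h) g)))))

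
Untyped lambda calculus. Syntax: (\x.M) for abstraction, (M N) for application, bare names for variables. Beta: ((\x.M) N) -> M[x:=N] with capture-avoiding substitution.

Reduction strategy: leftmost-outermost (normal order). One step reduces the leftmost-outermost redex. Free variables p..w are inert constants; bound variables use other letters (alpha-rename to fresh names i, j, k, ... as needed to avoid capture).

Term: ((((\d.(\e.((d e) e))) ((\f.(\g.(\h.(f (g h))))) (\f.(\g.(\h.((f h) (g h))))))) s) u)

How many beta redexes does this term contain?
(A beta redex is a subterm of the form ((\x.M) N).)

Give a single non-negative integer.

Answer: 2

Derivation:
Term: ((((\d.(\e.((d e) e))) ((\f.(\g.(\h.(f (g h))))) (\f.(\g.(\h.((f h) (g h))))))) s) u)
  Redex: ((\d.(\e.((d e) e))) ((\f.(\g.(\h.(f (g h))))) (\f.(\g.(\h.((f h) (g h)))))))
  Redex: ((\f.(\g.(\h.(f (g h))))) (\f.(\g.(\h.((f h) (g h))))))
Total redexes: 2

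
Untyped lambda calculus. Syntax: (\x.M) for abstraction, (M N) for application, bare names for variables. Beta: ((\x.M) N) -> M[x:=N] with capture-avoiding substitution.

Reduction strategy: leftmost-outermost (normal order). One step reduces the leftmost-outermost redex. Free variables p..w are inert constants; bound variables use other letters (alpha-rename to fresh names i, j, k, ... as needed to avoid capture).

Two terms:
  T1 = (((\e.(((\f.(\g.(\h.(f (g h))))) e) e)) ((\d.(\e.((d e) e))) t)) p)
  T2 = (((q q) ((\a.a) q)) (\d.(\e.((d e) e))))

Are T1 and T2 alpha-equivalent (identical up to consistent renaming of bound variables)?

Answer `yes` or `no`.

Term 1: (((\e.(((\f.(\g.(\h.(f (g h))))) e) e)) ((\d.(\e.((d e) e))) t)) p)
Term 2: (((q q) ((\a.a) q)) (\d.(\e.((d e) e))))
Alpha-equivalence: compare structure up to binder renaming.
Result: False

Answer: no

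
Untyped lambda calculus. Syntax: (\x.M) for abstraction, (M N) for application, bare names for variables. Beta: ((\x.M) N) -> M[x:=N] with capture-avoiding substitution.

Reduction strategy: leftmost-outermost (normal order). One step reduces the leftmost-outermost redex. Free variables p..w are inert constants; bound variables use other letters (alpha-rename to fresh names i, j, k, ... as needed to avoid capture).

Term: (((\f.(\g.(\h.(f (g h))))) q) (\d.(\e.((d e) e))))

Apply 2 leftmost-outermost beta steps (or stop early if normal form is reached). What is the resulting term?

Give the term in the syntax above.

Step 0: (((\f.(\g.(\h.(f (g h))))) q) (\d.(\e.((d e) e))))
Step 1: ((\g.(\h.(q (g h)))) (\d.(\e.((d e) e))))
Step 2: (\h.(q ((\d.(\e.((d e) e))) h)))

Answer: (\h.(q ((\d.(\e.((d e) e))) h)))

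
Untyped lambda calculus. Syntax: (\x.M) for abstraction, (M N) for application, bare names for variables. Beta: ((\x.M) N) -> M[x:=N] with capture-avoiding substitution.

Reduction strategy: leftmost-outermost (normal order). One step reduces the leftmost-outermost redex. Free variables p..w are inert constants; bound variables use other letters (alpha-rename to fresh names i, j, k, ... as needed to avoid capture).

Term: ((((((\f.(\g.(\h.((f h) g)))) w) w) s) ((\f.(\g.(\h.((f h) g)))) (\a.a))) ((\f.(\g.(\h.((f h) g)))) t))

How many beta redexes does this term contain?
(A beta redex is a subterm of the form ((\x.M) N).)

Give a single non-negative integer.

Term: ((((((\f.(\g.(\h.((f h) g)))) w) w) s) ((\f.(\g.(\h.((f h) g)))) (\a.a))) ((\f.(\g.(\h.((f h) g)))) t))
  Redex: ((\f.(\g.(\h.((f h) g)))) w)
  Redex: ((\f.(\g.(\h.((f h) g)))) (\a.a))
  Redex: ((\f.(\g.(\h.((f h) g)))) t)
Total redexes: 3

Answer: 3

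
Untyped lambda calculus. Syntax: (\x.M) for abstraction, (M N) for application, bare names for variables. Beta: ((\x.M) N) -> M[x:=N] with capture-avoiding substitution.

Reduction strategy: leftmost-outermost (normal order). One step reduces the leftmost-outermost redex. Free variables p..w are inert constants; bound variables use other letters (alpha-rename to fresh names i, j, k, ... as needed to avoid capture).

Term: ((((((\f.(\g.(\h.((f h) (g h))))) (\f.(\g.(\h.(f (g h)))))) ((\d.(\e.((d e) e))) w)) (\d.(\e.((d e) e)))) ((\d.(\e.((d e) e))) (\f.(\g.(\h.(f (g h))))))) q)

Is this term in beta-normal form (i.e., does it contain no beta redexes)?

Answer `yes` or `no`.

Term: ((((((\f.(\g.(\h.((f h) (g h))))) (\f.(\g.(\h.(f (g h)))))) ((\d.(\e.((d e) e))) w)) (\d.(\e.((d e) e)))) ((\d.(\e.((d e) e))) (\f.(\g.(\h.(f (g h))))))) q)
Found 3 beta redex(es).

Answer: no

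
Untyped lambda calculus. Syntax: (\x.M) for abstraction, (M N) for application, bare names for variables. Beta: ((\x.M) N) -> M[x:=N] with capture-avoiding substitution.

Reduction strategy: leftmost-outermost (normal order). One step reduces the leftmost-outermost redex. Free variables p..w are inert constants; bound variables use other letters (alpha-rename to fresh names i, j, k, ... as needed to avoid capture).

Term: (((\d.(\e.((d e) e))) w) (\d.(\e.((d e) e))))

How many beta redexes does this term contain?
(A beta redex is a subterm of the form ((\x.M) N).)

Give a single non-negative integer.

Answer: 1

Derivation:
Term: (((\d.(\e.((d e) e))) w) (\d.(\e.((d e) e))))
  Redex: ((\d.(\e.((d e) e))) w)
Total redexes: 1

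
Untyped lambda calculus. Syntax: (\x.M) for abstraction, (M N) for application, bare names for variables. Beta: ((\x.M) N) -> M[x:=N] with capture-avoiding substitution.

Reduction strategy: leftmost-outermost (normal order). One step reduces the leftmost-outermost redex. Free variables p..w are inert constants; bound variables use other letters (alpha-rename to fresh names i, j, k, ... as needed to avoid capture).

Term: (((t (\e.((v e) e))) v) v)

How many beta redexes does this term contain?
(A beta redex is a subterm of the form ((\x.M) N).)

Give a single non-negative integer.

Answer: 0

Derivation:
Term: (((t (\e.((v e) e))) v) v)
  (no redexes)
Total redexes: 0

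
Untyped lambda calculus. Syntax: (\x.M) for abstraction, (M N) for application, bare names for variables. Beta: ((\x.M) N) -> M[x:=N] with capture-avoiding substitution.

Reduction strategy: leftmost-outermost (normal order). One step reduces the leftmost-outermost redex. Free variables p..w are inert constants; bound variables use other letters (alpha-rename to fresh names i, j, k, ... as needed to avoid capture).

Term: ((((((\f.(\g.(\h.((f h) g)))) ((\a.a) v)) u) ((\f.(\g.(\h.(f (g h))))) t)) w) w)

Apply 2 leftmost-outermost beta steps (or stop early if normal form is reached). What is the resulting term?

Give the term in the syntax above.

Step 0: ((((((\f.(\g.(\h.((f h) g)))) ((\a.a) v)) u) ((\f.(\g.(\h.(f (g h))))) t)) w) w)
Step 1: (((((\g.(\h.((((\a.a) v) h) g))) u) ((\f.(\g.(\h.(f (g h))))) t)) w) w)
Step 2: ((((\h.((((\a.a) v) h) u)) ((\f.(\g.(\h.(f (g h))))) t)) w) w)

Answer: ((((\h.((((\a.a) v) h) u)) ((\f.(\g.(\h.(f (g h))))) t)) w) w)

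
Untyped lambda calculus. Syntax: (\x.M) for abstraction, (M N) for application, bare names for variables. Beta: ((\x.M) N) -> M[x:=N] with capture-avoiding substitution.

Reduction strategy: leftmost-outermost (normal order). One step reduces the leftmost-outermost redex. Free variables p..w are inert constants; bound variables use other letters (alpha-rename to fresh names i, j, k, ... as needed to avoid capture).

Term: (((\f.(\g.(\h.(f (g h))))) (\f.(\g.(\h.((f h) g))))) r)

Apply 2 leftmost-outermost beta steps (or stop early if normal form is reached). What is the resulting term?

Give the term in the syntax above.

Step 0: (((\f.(\g.(\h.(f (g h))))) (\f.(\g.(\h.((f h) g))))) r)
Step 1: ((\g.(\h.((\f.(\g.(\h.((f h) g)))) (g h)))) r)
Step 2: (\h.((\f.(\g.(\h.((f h) g)))) (r h)))

Answer: (\h.((\f.(\g.(\h.((f h) g)))) (r h)))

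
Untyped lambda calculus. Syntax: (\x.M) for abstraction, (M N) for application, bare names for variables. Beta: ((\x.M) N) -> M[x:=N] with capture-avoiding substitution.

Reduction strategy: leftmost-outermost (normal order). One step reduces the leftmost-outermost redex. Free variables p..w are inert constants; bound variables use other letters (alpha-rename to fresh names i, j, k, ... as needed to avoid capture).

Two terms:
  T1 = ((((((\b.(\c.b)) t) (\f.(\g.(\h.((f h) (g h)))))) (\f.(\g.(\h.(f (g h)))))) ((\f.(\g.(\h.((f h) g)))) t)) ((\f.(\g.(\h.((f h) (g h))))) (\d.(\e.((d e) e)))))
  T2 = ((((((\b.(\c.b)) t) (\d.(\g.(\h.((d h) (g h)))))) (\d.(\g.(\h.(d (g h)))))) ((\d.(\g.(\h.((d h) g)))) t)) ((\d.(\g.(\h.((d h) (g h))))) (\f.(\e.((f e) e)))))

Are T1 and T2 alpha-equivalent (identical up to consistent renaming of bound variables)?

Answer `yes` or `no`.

Answer: yes

Derivation:
Term 1: ((((((\b.(\c.b)) t) (\f.(\g.(\h.((f h) (g h)))))) (\f.(\g.(\h.(f (g h)))))) ((\f.(\g.(\h.((f h) g)))) t)) ((\f.(\g.(\h.((f h) (g h))))) (\d.(\e.((d e) e)))))
Term 2: ((((((\b.(\c.b)) t) (\d.(\g.(\h.((d h) (g h)))))) (\d.(\g.(\h.(d (g h)))))) ((\d.(\g.(\h.((d h) g)))) t)) ((\d.(\g.(\h.((d h) (g h))))) (\f.(\e.((f e) e)))))
Alpha-equivalence: compare structure up to binder renaming.
Result: True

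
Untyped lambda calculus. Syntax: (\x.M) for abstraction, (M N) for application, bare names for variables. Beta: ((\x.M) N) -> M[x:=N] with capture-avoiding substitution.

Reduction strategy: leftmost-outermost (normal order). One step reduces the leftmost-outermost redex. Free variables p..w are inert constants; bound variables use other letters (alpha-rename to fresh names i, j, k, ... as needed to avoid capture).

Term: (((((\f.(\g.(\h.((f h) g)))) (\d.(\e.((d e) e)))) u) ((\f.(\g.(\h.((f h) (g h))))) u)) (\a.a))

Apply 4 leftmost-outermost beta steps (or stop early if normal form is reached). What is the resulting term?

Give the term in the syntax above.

Step 0: (((((\f.(\g.(\h.((f h) g)))) (\d.(\e.((d e) e)))) u) ((\f.(\g.(\h.((f h) (g h))))) u)) (\a.a))
Step 1: ((((\g.(\h.(((\d.(\e.((d e) e))) h) g))) u) ((\f.(\g.(\h.((f h) (g h))))) u)) (\a.a))
Step 2: (((\h.(((\d.(\e.((d e) e))) h) u)) ((\f.(\g.(\h.((f h) (g h))))) u)) (\a.a))
Step 3: ((((\d.(\e.((d e) e))) ((\f.(\g.(\h.((f h) (g h))))) u)) u) (\a.a))
Step 4: (((\e.((((\f.(\g.(\h.((f h) (g h))))) u) e) e)) u) (\a.a))

Answer: (((\e.((((\f.(\g.(\h.((f h) (g h))))) u) e) e)) u) (\a.a))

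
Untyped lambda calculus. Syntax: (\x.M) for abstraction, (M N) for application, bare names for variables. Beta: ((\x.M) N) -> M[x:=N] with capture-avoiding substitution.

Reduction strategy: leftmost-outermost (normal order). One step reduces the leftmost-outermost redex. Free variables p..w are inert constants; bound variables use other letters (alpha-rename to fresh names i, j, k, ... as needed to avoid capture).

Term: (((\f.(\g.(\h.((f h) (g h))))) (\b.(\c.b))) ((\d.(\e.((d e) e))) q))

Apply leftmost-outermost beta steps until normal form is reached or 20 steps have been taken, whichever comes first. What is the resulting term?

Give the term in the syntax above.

Answer: (\h.h)

Derivation:
Step 0: (((\f.(\g.(\h.((f h) (g h))))) (\b.(\c.b))) ((\d.(\e.((d e) e))) q))
Step 1: ((\g.(\h.(((\b.(\c.b)) h) (g h)))) ((\d.(\e.((d e) e))) q))
Step 2: (\h.(((\b.(\c.b)) h) (((\d.(\e.((d e) e))) q) h)))
Step 3: (\h.((\c.h) (((\d.(\e.((d e) e))) q) h)))
Step 4: (\h.h)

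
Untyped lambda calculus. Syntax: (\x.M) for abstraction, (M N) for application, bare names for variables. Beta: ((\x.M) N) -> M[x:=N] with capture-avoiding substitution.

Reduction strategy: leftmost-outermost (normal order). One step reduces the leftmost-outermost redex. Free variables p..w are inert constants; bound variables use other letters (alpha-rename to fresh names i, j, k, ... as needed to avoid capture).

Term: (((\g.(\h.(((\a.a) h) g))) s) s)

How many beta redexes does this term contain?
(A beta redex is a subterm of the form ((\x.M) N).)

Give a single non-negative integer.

Answer: 2

Derivation:
Term: (((\g.(\h.(((\a.a) h) g))) s) s)
  Redex: ((\g.(\h.(((\a.a) h) g))) s)
  Redex: ((\a.a) h)
Total redexes: 2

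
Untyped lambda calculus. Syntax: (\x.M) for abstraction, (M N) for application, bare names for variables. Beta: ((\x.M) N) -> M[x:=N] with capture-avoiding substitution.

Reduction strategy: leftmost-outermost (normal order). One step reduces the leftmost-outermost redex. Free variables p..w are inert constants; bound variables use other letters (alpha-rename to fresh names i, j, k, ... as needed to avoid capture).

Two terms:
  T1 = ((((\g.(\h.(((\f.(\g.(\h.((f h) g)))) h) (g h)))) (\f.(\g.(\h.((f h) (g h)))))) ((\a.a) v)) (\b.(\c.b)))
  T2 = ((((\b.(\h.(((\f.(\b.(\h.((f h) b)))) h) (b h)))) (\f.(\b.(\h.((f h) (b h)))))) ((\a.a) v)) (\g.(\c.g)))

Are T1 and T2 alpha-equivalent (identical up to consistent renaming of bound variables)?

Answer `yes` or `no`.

Term 1: ((((\g.(\h.(((\f.(\g.(\h.((f h) g)))) h) (g h)))) (\f.(\g.(\h.((f h) (g h)))))) ((\a.a) v)) (\b.(\c.b)))
Term 2: ((((\b.(\h.(((\f.(\b.(\h.((f h) b)))) h) (b h)))) (\f.(\b.(\h.((f h) (b h)))))) ((\a.a) v)) (\g.(\c.g)))
Alpha-equivalence: compare structure up to binder renaming.
Result: True

Answer: yes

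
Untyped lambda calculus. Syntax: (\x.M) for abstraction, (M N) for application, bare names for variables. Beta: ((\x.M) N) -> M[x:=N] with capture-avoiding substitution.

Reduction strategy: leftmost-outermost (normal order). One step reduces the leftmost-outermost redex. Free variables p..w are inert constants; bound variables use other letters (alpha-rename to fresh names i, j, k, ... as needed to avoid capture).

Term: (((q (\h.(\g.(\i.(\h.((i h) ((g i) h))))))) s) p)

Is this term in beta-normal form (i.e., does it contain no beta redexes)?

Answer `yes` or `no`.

Answer: yes

Derivation:
Term: (((q (\h.(\g.(\i.(\h.((i h) ((g i) h))))))) s) p)
No beta redexes found.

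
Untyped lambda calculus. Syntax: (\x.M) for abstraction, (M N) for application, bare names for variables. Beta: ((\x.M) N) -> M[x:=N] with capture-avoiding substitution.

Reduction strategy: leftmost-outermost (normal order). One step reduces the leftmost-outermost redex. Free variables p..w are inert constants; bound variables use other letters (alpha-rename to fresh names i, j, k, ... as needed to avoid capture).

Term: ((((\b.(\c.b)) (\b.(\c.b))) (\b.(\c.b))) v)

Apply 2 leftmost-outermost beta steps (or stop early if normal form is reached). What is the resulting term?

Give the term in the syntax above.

Answer: ((\b.(\c.b)) v)

Derivation:
Step 0: ((((\b.(\c.b)) (\b.(\c.b))) (\b.(\c.b))) v)
Step 1: (((\c.(\b.(\c.b))) (\b.(\c.b))) v)
Step 2: ((\b.(\c.b)) v)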